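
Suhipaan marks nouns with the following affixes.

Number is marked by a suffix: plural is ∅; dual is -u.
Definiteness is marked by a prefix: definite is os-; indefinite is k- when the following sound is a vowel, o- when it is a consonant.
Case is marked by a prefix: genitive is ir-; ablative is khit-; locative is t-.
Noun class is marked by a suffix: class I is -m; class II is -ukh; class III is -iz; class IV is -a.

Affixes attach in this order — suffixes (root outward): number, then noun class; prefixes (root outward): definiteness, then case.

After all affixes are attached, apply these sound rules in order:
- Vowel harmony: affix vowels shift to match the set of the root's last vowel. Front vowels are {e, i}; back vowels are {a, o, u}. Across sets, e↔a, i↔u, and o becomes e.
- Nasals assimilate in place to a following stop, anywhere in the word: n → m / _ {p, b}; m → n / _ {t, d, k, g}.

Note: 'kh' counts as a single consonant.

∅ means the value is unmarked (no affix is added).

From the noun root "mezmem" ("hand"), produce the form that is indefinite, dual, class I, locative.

Attach number dual -u → mezmemu.
Attach noun class class I -m → mezmemum.
Attach definiteness indefinite o- (before consonant 'm') → omezmemum.
Attach case locative t- → tomezmemum.
Apply vowel harmony: tomezmemum → temezmemim.
Nasal assimilation: no change.

temezmemim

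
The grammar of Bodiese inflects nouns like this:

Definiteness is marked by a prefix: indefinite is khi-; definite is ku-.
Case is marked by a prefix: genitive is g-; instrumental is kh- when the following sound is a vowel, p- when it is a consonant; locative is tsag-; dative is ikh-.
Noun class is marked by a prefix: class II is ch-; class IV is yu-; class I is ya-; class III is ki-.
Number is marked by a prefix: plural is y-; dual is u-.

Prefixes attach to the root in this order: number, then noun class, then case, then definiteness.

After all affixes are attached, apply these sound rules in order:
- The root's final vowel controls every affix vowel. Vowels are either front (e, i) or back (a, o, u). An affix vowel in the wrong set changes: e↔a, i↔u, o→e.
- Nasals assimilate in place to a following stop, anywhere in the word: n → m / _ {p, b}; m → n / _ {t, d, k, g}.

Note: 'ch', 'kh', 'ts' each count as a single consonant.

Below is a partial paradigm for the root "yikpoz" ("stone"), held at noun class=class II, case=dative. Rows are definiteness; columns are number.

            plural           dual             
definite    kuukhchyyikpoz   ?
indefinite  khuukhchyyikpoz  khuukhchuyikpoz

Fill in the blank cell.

Attach number dual u- → uyikpoz.
Attach noun class class II ch- → chuyikpoz.
Attach case dative ikh- → ikhchuyikpoz.
Attach definiteness definite ku- → kuikhchuyikpoz.
Apply vowel harmony: kuikhchuyikpoz → kuukhchuyikpoz.
Nasal assimilation: no change.

kuukhchuyikpoz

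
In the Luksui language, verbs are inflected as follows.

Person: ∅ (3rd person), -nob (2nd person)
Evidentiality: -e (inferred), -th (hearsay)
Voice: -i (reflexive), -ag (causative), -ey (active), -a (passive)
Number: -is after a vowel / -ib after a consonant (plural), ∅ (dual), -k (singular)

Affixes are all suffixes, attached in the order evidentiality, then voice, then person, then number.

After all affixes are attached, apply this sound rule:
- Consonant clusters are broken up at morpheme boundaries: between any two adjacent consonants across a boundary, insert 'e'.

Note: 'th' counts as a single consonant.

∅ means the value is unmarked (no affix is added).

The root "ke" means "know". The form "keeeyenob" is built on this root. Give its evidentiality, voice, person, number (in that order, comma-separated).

inferred, active, 2nd person, dual

Segment: ke-e-ey-nob.
evidentiality: -e → inferred.
voice: -ey → active.
person: -nob → 2nd person.
number: ∅ → dual.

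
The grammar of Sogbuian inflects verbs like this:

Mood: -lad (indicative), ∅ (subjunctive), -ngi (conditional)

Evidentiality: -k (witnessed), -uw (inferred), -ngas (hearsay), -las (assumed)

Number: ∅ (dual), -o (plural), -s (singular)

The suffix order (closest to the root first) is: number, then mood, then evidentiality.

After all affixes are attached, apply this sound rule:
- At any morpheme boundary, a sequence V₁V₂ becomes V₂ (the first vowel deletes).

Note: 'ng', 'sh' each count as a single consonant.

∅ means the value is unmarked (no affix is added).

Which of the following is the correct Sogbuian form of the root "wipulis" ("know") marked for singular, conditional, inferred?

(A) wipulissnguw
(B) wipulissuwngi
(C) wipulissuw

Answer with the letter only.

Attach number singular -s → wipuliss.
Attach mood conditional -ngi → wipulissngi.
Attach evidentiality inferred -uw → wipulissngiuw.
Apply vowel deletion: wipulissngiuw → wipulissnguw.
So the correct form is wipulissnguw, option (A).
(C) wipulissuw is wrong: it uses subjunctive instead of conditional for mood.
(B) wipulissuwngi is wrong: it has the affixes in the wrong order.

A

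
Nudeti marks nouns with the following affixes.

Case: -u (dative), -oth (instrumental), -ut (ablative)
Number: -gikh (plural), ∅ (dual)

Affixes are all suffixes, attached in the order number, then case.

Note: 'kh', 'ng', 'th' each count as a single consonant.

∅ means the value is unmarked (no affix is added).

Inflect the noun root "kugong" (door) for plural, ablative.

Attach number plural -gikh → kugonggikh.
Attach case ablative -ut → kugonggikhut.

kugonggikhut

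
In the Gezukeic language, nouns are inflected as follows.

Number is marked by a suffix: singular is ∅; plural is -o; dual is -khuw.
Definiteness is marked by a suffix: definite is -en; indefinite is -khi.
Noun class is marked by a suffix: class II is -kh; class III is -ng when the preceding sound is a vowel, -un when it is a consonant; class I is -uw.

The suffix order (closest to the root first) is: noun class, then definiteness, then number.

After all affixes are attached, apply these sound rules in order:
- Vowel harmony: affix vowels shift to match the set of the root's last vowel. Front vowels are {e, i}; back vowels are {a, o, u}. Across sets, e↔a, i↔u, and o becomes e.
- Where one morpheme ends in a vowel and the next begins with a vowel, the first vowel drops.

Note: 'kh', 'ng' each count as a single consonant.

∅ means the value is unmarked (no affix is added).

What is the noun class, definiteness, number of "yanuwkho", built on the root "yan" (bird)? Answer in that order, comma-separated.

Segment: yan-uw-khi-o.
noun class: -uw → class I.
definiteness: -khi → indefinite.
number: -o → plural.

class I, indefinite, plural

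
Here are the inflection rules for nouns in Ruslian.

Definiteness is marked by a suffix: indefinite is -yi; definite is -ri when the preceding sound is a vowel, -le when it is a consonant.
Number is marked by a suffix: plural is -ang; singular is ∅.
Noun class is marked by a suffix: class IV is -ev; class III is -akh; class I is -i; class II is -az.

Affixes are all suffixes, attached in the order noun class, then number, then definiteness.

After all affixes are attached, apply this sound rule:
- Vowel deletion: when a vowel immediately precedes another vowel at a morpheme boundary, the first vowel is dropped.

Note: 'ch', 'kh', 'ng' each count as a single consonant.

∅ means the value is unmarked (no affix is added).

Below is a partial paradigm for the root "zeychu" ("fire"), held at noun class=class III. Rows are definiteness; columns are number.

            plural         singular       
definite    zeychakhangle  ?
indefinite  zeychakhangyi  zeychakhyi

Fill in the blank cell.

zeychakhle

Attach noun class class III -akh → zeychuakh.
number = singular: zero marking, form stays zeychuakh.
Attach definiteness definite -le (after consonant 'kh') → zeychuakhle.
Apply vowel deletion: zeychuakhle → zeychakhle.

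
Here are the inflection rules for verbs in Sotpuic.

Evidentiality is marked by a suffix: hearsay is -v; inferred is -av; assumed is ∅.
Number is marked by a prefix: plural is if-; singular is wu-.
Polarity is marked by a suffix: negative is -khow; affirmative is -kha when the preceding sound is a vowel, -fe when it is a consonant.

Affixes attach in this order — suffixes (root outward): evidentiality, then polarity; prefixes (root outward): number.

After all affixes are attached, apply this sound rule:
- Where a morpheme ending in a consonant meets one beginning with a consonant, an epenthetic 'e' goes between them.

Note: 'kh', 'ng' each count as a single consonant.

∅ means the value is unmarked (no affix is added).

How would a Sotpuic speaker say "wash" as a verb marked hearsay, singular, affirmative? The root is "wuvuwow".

wuwuvuwowevefe

Attach number singular wu- → wuwuvuwow.
Attach evidentiality hearsay -v → wuwuvuwowv.
Attach polarity affirmative -fe (after consonant 'v') → wuwuvuwowvfe.
Apply epenthesis: wuwuvuwowvfe → wuwuvuwowevefe.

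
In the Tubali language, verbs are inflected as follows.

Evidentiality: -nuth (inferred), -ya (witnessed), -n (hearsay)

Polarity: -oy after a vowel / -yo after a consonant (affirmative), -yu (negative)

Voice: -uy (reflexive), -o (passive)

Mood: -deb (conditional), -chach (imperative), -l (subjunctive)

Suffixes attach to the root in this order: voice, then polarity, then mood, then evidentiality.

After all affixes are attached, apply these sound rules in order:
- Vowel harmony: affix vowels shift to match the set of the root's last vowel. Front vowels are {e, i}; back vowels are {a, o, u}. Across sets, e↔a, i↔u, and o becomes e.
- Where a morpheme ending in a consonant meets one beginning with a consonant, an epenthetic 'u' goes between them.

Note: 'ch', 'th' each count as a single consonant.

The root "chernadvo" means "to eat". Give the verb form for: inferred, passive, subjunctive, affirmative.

Attach voice passive -o → chernadvoo.
Attach polarity affirmative -oy (after vowel 'o') → chernadvoooy.
Attach mood subjunctive -l → chernadvoooyl.
Attach evidentiality inferred -nuth → chernadvoooylnuth.
Vowel harmony: no change.
Apply epenthesis: chernadvoooylnuth → chernadvoooyulunuth.

chernadvoooyulunuth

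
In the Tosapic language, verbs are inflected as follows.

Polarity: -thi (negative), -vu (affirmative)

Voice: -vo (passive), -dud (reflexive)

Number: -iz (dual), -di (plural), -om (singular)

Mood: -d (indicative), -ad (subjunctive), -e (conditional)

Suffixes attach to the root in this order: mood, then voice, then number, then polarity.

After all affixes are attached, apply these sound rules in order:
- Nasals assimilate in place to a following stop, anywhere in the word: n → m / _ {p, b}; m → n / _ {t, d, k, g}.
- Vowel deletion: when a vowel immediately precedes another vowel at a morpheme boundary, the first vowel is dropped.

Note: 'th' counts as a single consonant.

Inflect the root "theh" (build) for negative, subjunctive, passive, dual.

thehadvizthi

Attach mood subjunctive -ad → thehad.
Attach voice passive -vo → thehadvo.
Attach number dual -iz → thehadvoiz.
Attach polarity negative -thi → thehadvoizthi.
Nasal assimilation: no change.
Apply vowel deletion: thehadvoizthi → thehadvizthi.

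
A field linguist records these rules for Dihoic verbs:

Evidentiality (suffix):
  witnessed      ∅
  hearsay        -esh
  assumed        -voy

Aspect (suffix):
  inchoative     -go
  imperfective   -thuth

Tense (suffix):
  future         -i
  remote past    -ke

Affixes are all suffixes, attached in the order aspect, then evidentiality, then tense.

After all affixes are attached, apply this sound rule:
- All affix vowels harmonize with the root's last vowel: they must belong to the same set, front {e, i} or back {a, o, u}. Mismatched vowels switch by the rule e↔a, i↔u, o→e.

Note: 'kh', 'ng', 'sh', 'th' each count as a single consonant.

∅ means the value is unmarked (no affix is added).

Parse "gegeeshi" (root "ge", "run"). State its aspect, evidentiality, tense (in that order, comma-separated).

inchoative, hearsay, future

Segment: ge-go-esh-i.
aspect: -go → inchoative.
evidentiality: -esh → hearsay.
tense: -i → future.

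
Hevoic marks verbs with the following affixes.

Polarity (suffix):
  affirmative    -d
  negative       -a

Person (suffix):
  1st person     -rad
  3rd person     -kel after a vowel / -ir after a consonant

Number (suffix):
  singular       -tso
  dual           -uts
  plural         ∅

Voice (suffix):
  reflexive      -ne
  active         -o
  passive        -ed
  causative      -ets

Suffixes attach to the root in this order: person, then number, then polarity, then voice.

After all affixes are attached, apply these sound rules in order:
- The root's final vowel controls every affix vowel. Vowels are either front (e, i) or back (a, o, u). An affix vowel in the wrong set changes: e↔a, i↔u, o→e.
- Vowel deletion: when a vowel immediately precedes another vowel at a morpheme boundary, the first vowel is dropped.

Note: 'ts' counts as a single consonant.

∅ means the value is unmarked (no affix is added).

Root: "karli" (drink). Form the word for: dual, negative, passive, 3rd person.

Attach person 3rd person -kel (after vowel 'i') → karlikel.
Attach number dual -uts → karlikeluts.
Attach polarity negative -a → karlikelutsa.
Attach voice passive -ed → karlikelutsaed.
Apply vowel harmony: karlikelutsaed → karlikelitseed.
Apply vowel deletion: karlikelitseed → karlikelitsed.

karlikelitsed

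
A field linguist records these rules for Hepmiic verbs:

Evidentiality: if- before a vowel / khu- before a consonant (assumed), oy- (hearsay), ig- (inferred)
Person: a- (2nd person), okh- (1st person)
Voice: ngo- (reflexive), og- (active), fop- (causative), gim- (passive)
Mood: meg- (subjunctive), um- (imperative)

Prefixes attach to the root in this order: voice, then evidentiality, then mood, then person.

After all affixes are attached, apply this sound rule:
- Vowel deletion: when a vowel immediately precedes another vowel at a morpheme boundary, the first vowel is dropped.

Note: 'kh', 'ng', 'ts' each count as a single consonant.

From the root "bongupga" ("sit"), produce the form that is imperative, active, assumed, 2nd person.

umifogbongupga

Attach voice active og- → ogbongupga.
Attach evidentiality assumed if- (before vowel 'o') → ifogbongupga.
Attach mood imperative um- → umifogbongupga.
Attach person 2nd person a- → aumifogbongupga.
Apply vowel deletion: aumifogbongupga → umifogbongupga.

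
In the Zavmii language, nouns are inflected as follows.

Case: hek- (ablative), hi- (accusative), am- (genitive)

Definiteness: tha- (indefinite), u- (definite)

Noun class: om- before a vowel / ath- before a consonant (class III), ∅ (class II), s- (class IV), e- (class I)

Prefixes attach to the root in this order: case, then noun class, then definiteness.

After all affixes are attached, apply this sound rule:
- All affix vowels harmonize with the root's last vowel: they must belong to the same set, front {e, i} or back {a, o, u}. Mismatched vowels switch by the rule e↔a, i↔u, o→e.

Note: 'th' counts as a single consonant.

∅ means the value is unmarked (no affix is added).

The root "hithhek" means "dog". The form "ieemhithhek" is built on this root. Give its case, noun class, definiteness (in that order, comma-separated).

genitive, class I, definite

Segment: u-e-am-hithhek.
case: am- → genitive.
noun class: e- → class I.
definiteness: u- → definite.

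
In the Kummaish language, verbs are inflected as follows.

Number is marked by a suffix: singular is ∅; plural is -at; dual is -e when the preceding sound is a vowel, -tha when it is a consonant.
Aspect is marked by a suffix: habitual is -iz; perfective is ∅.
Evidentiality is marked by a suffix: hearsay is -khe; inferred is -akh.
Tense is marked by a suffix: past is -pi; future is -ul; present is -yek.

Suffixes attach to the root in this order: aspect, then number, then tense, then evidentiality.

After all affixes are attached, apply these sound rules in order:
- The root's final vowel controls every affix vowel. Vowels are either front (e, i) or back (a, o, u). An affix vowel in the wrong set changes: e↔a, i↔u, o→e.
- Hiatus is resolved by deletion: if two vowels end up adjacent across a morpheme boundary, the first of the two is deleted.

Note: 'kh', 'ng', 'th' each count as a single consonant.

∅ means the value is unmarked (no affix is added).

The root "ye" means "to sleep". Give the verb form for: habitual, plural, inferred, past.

Attach aspect habitual -iz → yeiz.
Attach number plural -at → yeizat.
Attach tense past -pi → yeizatpi.
Attach evidentiality inferred -akh → yeizatpiakh.
Apply vowel harmony: yeizatpiakh → yeizetpiekh.
Apply vowel deletion: yeizetpiekh → yizetpekh.

yizetpekh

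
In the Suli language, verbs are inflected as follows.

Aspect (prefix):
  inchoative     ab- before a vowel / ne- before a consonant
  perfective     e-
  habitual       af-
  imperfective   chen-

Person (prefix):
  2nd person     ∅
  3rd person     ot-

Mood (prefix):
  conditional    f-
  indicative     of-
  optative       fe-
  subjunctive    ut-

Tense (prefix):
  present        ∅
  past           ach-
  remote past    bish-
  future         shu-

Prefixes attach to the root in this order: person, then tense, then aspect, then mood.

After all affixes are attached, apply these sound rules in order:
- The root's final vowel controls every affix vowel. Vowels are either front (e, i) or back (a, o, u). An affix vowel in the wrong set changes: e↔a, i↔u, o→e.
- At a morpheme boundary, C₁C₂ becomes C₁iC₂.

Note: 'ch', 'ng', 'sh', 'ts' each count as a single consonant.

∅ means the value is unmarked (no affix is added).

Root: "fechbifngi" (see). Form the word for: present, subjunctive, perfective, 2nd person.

itefechbifngi

person = 2nd person: zero marking, form stays fechbifngi.
tense = present: zero marking, form stays fechbifngi.
Attach aspect perfective e- → efechbifngi.
Attach mood subjunctive ut- → utefechbifngi.
Apply vowel harmony: utefechbifngi → itefechbifngi.
Epenthesis: no change.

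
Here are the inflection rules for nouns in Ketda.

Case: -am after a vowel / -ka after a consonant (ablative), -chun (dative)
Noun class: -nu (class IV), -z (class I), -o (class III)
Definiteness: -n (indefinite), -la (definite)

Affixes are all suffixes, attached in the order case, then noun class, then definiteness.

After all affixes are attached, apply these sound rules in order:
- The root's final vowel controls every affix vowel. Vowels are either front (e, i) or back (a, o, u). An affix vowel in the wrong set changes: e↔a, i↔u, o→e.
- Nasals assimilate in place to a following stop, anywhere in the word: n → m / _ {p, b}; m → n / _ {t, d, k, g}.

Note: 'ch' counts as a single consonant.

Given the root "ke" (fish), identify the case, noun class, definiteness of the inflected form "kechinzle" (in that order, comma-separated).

dative, class I, definite

Segment: ke-chun-z-la.
case: -chun → dative.
noun class: -z → class I.
definiteness: -la → definite.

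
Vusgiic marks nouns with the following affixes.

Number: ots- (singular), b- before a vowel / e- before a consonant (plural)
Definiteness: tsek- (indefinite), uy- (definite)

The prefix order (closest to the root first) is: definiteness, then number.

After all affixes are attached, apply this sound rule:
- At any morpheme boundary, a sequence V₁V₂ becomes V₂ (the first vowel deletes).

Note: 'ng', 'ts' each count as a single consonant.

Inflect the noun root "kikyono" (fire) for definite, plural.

Attach definiteness definite uy- → uykikyono.
Attach number plural b- (before vowel 'u') → buykikyono.
Vowel deletion: no change.

buykikyono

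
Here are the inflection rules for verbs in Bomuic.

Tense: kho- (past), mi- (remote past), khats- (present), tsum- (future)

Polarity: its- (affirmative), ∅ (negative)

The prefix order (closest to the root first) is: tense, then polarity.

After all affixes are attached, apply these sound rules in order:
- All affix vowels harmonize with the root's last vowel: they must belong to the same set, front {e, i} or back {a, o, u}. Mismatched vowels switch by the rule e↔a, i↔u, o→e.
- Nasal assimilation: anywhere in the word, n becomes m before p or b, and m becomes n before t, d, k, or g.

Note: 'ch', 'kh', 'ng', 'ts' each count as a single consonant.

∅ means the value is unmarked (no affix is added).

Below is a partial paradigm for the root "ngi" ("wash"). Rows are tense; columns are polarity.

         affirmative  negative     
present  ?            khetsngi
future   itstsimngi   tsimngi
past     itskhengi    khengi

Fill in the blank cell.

Attach tense present khats- → khatsngi.
Attach polarity affirmative its- → itskhatsngi.
Apply vowel harmony: itskhatsngi → itskhetsngi.
Nasal assimilation: no change.

itskhetsngi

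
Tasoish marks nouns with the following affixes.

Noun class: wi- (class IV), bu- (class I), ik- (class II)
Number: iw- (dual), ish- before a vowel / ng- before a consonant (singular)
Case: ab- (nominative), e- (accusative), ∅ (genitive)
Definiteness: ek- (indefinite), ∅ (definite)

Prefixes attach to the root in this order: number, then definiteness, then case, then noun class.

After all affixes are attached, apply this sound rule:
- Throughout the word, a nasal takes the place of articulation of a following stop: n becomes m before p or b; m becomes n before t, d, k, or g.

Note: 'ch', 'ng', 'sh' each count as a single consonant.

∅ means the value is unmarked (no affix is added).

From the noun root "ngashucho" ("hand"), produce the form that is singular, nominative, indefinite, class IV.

wiabekngngashucho

Attach number singular ng- (before consonant 'ng') → ngngashucho.
Attach definiteness indefinite ek- → ekngngashucho.
Attach case nominative ab- → abekngngashucho.
Attach noun class class IV wi- → wiabekngngashucho.
Nasal assimilation: no change.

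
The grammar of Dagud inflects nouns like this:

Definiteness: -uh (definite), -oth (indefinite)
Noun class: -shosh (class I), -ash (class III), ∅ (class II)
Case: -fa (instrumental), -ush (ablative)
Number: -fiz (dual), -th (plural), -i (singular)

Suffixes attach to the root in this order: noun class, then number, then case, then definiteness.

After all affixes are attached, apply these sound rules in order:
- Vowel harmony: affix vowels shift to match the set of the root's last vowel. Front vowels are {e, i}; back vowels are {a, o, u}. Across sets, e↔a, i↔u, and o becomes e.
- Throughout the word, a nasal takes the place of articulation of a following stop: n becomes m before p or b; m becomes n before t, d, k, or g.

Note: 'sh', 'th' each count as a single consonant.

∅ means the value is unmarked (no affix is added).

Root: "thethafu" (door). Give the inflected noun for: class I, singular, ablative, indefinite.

thethafushoshuushoth

Attach noun class class I -shosh → thethafushosh.
Attach number singular -i → thethafushoshi.
Attach case ablative -ush → thethafushoshiush.
Attach definiteness indefinite -oth → thethafushoshiushoth.
Apply vowel harmony: thethafushoshiushoth → thethafushoshuushoth.
Nasal assimilation: no change.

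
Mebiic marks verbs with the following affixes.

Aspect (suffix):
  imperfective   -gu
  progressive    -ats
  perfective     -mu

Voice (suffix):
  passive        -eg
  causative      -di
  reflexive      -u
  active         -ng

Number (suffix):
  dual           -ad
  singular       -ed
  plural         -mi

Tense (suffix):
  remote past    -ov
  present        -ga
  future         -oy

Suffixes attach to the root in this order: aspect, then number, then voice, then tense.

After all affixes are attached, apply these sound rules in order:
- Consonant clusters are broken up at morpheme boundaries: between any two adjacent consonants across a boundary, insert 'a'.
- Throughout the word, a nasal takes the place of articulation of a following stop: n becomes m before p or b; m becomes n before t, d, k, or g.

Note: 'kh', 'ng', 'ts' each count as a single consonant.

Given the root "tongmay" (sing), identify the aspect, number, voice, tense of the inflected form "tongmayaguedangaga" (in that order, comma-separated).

Segment: tongmay-gu-ed-ng-ga.
aspect: -gu → imperfective.
number: -ed → singular.
voice: -ng → active.
tense: -ga → present.

imperfective, singular, active, present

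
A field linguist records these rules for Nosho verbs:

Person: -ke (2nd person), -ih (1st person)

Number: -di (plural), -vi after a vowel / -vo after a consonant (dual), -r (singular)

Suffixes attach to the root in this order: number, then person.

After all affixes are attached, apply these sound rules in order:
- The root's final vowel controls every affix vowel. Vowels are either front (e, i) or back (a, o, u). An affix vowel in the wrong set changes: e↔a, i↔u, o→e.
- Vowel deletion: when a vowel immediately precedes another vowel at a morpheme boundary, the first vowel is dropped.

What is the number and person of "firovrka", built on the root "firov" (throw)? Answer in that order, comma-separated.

Segment: firov-r-ke.
number: -r → singular.
person: -ke → 2nd person.

singular, 2nd person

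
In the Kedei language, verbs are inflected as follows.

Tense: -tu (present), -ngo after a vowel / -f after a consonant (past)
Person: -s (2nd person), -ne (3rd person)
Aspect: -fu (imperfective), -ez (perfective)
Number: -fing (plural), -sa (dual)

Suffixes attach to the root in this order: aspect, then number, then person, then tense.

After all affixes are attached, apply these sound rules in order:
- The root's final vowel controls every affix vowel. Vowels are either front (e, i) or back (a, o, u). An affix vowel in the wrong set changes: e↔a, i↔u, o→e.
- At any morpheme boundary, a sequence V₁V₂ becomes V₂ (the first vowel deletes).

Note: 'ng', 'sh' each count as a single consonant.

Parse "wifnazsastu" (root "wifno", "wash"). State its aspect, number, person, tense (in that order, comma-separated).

perfective, dual, 2nd person, present

Segment: wifno-ez-sa-s-tu.
aspect: -ez → perfective.
number: -sa → dual.
person: -s → 2nd person.
tense: -tu → present.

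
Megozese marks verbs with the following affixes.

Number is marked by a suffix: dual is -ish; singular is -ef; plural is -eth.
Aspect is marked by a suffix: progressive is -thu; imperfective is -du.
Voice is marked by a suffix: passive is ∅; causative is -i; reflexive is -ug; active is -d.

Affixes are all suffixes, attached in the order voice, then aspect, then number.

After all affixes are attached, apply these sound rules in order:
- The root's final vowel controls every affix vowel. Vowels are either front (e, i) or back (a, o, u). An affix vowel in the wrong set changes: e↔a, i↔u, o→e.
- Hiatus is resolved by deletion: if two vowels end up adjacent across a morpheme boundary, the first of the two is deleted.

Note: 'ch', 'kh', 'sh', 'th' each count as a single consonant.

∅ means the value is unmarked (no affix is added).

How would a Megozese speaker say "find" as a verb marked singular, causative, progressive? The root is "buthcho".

buthchuthaf

Attach voice causative -i → buthchoi.
Attach aspect progressive -thu → buthchoithu.
Attach number singular -ef → buthchoithuef.
Apply vowel harmony: buthchoithuef → buthchouthuaf.
Apply vowel deletion: buthchouthuaf → buthchuthaf.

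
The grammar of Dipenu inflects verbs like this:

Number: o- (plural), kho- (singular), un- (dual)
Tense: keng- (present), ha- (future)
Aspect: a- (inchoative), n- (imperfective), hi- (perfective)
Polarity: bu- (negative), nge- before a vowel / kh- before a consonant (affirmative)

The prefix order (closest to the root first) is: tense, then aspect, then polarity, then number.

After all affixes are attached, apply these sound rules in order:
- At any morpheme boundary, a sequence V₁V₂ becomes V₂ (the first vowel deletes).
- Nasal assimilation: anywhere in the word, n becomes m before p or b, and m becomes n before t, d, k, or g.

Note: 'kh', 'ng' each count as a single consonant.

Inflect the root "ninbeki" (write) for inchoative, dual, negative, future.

umbahanimbeki

Attach tense future ha- → haninbeki.
Attach aspect inchoative a- → ahaninbeki.
Attach polarity negative bu- → buahaninbeki.
Attach number dual un- → unbuahaninbeki.
Apply vowel deletion: unbuahaninbeki → unbahaninbeki.
Apply nasal assimilation: unbahaninbeki → umbahanimbeki.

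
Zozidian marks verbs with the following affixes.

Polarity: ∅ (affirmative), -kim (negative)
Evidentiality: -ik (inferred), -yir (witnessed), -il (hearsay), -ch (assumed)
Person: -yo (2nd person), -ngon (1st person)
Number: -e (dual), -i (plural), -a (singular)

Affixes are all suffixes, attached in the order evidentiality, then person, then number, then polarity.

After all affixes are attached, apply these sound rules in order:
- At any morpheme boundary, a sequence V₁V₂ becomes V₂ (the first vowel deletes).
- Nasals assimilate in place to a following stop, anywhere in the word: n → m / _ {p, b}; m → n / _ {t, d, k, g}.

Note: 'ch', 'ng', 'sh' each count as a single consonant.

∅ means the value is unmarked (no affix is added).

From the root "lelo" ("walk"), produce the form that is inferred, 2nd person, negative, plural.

Attach evidentiality inferred -ik → leloik.
Attach person 2nd person -yo → leloikyo.
Attach number plural -i → leloikyoi.
Attach polarity negative -kim → leloikyoikim.
Apply vowel deletion: leloikyoikim → lelikyikim.
Nasal assimilation: no change.

lelikyikim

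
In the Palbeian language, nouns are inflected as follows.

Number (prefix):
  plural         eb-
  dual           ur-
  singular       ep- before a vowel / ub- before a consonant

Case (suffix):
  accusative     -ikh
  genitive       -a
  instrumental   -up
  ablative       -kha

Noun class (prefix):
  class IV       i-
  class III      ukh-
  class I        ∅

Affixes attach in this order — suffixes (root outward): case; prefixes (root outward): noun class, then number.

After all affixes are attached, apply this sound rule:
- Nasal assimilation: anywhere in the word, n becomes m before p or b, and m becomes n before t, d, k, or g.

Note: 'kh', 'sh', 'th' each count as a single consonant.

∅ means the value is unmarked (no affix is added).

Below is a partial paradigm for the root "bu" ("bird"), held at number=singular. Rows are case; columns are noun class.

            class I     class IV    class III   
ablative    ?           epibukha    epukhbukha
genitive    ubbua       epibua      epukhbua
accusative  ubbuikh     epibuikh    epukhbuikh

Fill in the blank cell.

noun class = class I: zero marking, form stays bu.
Attach case ablative -kha → bukha.
Attach number singular ub- (before consonant 'b') → ubbukha.
Nasal assimilation: no change.

ubbukha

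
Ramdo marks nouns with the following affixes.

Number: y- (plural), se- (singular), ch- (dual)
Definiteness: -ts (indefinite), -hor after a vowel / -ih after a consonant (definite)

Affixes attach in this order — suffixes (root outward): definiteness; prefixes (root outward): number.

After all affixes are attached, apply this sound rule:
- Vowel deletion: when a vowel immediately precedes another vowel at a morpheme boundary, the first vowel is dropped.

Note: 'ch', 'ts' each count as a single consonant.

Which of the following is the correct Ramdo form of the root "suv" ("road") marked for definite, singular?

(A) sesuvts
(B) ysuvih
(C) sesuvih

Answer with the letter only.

C

Attach number singular se- → sesuv.
Attach definiteness definite -ih (after consonant 'v') → sesuvih.
Vowel deletion: no change.
So the correct form is sesuvih, option (C).
(B) ysuvih is wrong: it uses plural instead of singular for number.
(A) sesuvts is wrong: it uses indefinite instead of definite for definiteness.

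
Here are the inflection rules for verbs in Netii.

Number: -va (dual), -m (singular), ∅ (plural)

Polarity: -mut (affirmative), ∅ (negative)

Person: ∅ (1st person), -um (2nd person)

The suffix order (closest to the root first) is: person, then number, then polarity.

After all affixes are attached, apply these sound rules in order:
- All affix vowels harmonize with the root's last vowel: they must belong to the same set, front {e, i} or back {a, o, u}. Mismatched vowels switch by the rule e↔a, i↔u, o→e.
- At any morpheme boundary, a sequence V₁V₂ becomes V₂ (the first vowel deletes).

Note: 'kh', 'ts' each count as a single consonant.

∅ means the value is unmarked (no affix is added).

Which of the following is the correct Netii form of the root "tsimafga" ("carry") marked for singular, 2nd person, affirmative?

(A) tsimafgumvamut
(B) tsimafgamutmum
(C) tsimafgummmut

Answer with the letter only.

Attach person 2nd person -um → tsimafgaum.
Attach number singular -m → tsimafgaumm.
Attach polarity affirmative -mut → tsimafgaummmut.
Vowel harmony: no change.
Apply vowel deletion: tsimafgaummmut → tsimafgummmut.
So the correct form is tsimafgummmut, option (C).
(A) tsimafgumvamut is wrong: it uses dual instead of singular for number.
(B) tsimafgamutmum is wrong: it has the affixes in the wrong order.

C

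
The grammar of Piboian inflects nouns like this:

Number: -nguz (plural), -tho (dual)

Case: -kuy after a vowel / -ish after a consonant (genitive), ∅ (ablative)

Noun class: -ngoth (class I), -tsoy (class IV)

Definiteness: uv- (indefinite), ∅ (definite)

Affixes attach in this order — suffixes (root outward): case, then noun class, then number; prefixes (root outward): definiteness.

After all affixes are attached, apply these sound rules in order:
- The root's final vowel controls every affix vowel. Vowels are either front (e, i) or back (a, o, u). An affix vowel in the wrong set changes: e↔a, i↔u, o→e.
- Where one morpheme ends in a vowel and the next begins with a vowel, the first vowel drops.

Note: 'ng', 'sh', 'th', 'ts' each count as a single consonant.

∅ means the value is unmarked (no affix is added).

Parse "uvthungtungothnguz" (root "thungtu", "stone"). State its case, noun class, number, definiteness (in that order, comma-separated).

ablative, class I, plural, indefinite

Segment: uv-thungtu-ngoth-nguz.
case: ∅ → ablative.
noun class: -ngoth → class I.
number: -nguz → plural.
definiteness: uv- → indefinite.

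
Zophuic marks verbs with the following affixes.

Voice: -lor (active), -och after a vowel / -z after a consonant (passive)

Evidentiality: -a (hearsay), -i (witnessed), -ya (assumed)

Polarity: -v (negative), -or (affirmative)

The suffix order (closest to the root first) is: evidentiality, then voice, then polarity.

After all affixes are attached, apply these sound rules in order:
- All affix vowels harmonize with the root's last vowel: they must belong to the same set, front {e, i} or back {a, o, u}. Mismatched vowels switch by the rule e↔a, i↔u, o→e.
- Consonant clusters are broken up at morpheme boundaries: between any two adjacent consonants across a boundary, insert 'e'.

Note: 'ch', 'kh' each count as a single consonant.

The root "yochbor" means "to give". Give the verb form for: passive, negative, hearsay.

Attach evidentiality hearsay -a → yochbora.
Attach voice passive -och (after vowel 'a') → yochboraoch.
Attach polarity negative -v → yochboraochv.
Vowel harmony: no change.
Apply epenthesis: yochboraochv → yochboraochev.

yochboraochev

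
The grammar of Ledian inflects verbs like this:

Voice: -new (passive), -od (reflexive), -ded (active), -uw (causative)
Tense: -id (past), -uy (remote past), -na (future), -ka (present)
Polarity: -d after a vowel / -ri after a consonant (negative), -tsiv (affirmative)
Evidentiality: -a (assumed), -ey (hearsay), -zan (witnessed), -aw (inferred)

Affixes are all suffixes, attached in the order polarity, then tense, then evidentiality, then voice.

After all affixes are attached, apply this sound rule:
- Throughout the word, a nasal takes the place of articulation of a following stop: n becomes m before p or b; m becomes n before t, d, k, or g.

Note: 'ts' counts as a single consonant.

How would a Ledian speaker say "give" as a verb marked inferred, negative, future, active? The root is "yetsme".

Attach polarity negative -d (after vowel 'e') → yetsmed.
Attach tense future -na → yetsmedna.
Attach evidentiality inferred -aw → yetsmednaaw.
Attach voice active -ded → yetsmednaawded.
Nasal assimilation: no change.

yetsmednaawded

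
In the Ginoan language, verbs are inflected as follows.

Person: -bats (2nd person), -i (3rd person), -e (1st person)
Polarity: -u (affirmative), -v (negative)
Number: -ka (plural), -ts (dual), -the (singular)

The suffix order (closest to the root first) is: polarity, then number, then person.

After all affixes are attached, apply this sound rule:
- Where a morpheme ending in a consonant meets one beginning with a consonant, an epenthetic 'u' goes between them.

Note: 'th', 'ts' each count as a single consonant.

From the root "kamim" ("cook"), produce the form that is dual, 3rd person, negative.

Attach polarity negative -v → kamimv.
Attach number dual -ts → kamimvts.
Attach person 3rd person -i → kamimvtsi.
Apply epenthesis: kamimvtsi → kamimuvutsi.

kamimuvutsi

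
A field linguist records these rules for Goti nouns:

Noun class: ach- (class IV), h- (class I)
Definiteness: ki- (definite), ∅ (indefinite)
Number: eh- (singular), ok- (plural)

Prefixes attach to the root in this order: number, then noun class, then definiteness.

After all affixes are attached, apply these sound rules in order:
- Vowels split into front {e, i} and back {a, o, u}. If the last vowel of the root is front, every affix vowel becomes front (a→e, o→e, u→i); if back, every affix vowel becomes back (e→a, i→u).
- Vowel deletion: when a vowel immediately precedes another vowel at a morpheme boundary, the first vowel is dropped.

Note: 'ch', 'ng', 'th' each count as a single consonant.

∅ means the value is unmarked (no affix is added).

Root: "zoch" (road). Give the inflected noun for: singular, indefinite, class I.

Attach number singular eh- → ehzoch.
Attach noun class class I h- → hehzoch.
definiteness = indefinite: zero marking, form stays hehzoch.
Apply vowel harmony: hehzoch → hahzoch.
Vowel deletion: no change.

hahzoch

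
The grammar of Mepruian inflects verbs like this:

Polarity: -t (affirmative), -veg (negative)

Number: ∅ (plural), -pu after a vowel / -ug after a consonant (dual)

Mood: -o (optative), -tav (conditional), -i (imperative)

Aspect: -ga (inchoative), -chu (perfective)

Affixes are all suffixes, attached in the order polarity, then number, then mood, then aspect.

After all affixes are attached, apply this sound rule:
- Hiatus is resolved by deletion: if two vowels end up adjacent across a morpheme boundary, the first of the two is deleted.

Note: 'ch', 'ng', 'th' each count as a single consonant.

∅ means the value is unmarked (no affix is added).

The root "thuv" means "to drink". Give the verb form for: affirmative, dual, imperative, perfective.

thuvtugichu

Attach polarity affirmative -t → thuvt.
Attach number dual -ug (after consonant 't') → thuvtug.
Attach mood imperative -i → thuvtugi.
Attach aspect perfective -chu → thuvtugichu.
Vowel deletion: no change.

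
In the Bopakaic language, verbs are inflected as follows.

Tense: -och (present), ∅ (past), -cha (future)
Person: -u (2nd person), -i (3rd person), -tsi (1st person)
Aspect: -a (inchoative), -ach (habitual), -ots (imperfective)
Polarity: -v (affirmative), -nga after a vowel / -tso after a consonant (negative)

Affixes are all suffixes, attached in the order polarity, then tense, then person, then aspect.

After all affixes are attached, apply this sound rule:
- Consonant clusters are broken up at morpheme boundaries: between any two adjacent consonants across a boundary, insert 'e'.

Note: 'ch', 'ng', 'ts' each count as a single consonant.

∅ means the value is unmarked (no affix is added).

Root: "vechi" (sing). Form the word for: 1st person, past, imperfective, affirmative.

vechivetsiots

Attach polarity affirmative -v → vechiv.
tense = past: zero marking, form stays vechiv.
Attach person 1st person -tsi → vechivtsi.
Attach aspect imperfective -ots → vechivtsiots.
Apply epenthesis: vechivtsiots → vechivetsiots.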